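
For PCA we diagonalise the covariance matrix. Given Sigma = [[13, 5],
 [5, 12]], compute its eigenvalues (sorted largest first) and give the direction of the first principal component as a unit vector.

Step 1 — characteristic polynomial of 2×2 Sigma:
  det(Sigma - λI) = λ² - trace · λ + det = 0.
  trace = 13 + 12 = 25, det = 13·12 - (5)² = 131.
Step 2 — discriminant:
  Δ = trace² - 4·det = 625 - 524 = 101.
Step 3 — eigenvalues:
  λ = (trace ± √Δ)/2 = (25 ± 10.0499)/2,
  λ_1 = 17.5249,  λ_2 = 7.4751.

Step 4 — unit eigenvector for λ_1: solve (Sigma - λ_1 I)v = 0. First row:
  (13 - 17.5249)·v_x + (5)·v_y = 0, i.e. (-4.5249)·v_x + (5)·v_y = 0,
  so v ∝ (b, λ_1 - a) = (5, 4.5249) = u.
  ||u|| = √((5)² + (4.5249)²) = √(45.4751) ≈ 6.7435,
  v_1 = u/||u|| ≈ (0.7415, 0.671) (||v_1|| = 1).

λ_1 = 17.5249,  λ_2 = 7.4751;  v_1 ≈ (0.7415, 0.671)


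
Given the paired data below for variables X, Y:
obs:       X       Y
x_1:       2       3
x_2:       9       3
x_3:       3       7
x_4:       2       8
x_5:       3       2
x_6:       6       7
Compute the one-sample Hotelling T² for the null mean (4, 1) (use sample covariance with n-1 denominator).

Step 1 — sample mean vector:
  mean(X) = (2 + 9 + 3 + 2 + 3 + 6) / 6 = 25/6 = 4.1667
  mean(Y) = (3 + 3 + 7 + 8 + 2 + 7) / 6 = 30/6 = 5
  x̄ = (4.1667, 5),  deviation x̄ - mu_0 = (4.1667, 5) - (4, 1) = (0.1667, 4).

Step 2 — sample covariance matrix, S[i,j] = (1/(n-1)) · Σ_k (x_{k,i} - mean_i) · (x_{k,j} - mean_j), divisor n-1 = 5:
  S[X,X] = ((-2.1667)·(-2.1667) + (4.8333)·(4.8333) + (-1.1667)·(-1.1667) + (-2.1667)·(-2.1667) + (-1.1667)·(-1.1667) + (1.8333)·(1.8333)) / 5 = 38.8333/5 = 7.7667
  S[X,Y] = ((-2.1667)·(-2) + (4.8333)·(-2) + (-1.1667)·(2) + (-2.1667)·(3) + (-1.1667)·(-3) + (1.8333)·(2)) / 5 = -7/5 = -1.4
  S[Y,Y] = ((-2)·(-2) + (-2)·(-2) + (2)·(2) + (3)·(3) + (-3)·(-3) + (2)·(2)) / 5 = 34/5 = 6.8
  S = [[7.7667, -1.4],
 [-1.4, 6.8]].

Step 3 — invert S. det(S) = 7.7667·6.8 - (-1.4)² = 50.8533.
  S^{-1} = (1/det) · [[d, -b], [-b, a]] = [[0.1337, 0.0275],
 [0.0275, 0.1527]].

Step 4 — quadratic form (x̄ - mu_0)^T · S^{-1} · (x̄ - mu_0):
  S^{-1} · (x̄ - mu_0) = (0.1324, 0.6155),
  (x̄ - mu_0)^T · [...] = (0.1667)·(0.1324) + (4)·(0.6155) = 2.484.

Step 5 — scale by n: T² = 6 · 2.484 = 14.9043.

T² ≈ 14.9043


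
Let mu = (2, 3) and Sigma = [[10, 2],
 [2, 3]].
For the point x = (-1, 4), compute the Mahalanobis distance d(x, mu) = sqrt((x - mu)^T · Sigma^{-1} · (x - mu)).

Step 1 — centre the observation: (x - mu) = (-3, 1).

Step 2 — invert Sigma. det(Sigma) = 10·3 - (2)² = 26.
  Sigma^{-1} = (1/det) · [[d, -b], [-b, a]] = [[0.1154, -0.0769],
 [-0.0769, 0.3846]].

Step 3 — form the quadratic (x - mu)^T · Sigma^{-1} · (x - mu):
  Sigma^{-1} · (x - mu) = (-0.4231, 0.6154).
  (x - mu)^T · [Sigma^{-1} · (x - mu)] = (-3)·(-0.4231) + (1)·(0.6154) = 1.8846.

Step 4 — take square root: d = √(1.8846) ≈ 1.3728.

d(x, mu) = √(1.8846) ≈ 1.3728


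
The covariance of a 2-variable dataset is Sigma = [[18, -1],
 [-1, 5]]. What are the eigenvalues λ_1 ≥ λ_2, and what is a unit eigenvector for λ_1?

Step 1 — characteristic polynomial of 2×2 Sigma:
  det(Sigma - λI) = λ² - trace · λ + det = 0.
  trace = 18 + 5 = 23, det = 18·5 - (-1)² = 89.
Step 2 — discriminant:
  Δ = trace² - 4·det = 529 - 356 = 173.
Step 3 — eigenvalues:
  λ = (trace ± √Δ)/2 = (23 ± 13.1529)/2,
  λ_1 = 18.0765,  λ_2 = 4.9235.

Step 4 — unit eigenvector for λ_1: solve (Sigma - λ_1 I)v = 0. First row:
  (18 - 18.0765)·v_x + (-1)·v_y = 0, i.e. (-0.0765)·v_x + (-1)·v_y = 0,
  so v ∝ (b, λ_1 - a) = (-1, 0.0765); multiply by -1 so the first entry is positive: u = (1, -0.0765).
  ||u|| = √((1)² + (-0.0765)²) = √(1.0058) ≈ 1.0029,
  v_1 = u/||u|| ≈ (0.9971, -0.0763) (||v_1|| = 1).

λ_1 = 18.0765,  λ_2 = 4.9235;  v_1 ≈ (0.9971, -0.0763)


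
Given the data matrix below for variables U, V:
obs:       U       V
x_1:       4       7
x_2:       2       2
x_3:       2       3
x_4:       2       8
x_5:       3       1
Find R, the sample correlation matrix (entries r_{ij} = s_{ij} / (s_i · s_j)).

Step 1 — column means:
  mean(U) = (4 + 2 + 2 + 2 + 3) / 5 = 13/5 = 2.6
  mean(V) = (7 + 2 + 3 + 8 + 1) / 5 = 21/5 = 4.2

Step 2 — sample variances and covariances s[i,j] = (1/(n-1)) · Σ_k (x_{k,i} - mean_i) · (x_{k,j} - mean_j), with n-1 = 4:
  s[U,U] = ((1.4)·(1.4) + (-0.6)·(-0.6) + (-0.6)·(-0.6) + (-0.6)·(-0.6) + (0.4)·(0.4)) / 4 = 3.2/4 = 0.8
  s[U,V] = ((1.4)·(2.8) + (-0.6)·(-2.2) + (-0.6)·(-1.2) + (-0.6)·(3.8) + (0.4)·(-3.2)) / 4 = 2.4/4 = 0.6
  s[V,V] = ((2.8)·(2.8) + (-2.2)·(-2.2) + (-1.2)·(-1.2) + (3.8)·(3.8) + (-3.2)·(-3.2)) / 4 = 38.8/4 = 9.7
  Sample standard deviations s_i = √(s[i,i]):
  s(U) = √(0.8) = 0.8944
  s(V) = √(9.7) = 3.1145

Step 3 — r_{ij} = s_{ij} / (s_i · s_j):
  r[U,U] = 1 (diagonal).
  r[U,V] = 0.6 / (0.8944 · 3.1145) = 0.6 / 2.7857 = 0.2154
  r[V,V] = 1 (diagonal).

R is symmetric with unit diagonal. Assembling:

R = [[1, 0.2154],
 [0.2154, 1]]


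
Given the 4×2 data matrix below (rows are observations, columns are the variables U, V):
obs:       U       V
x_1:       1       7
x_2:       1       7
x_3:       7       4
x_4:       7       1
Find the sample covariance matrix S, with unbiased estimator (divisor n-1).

Step 1 — column means:
  mean(U) = (1 + 1 + 7 + 7) / 4 = 16/4 = 4
  mean(V) = (7 + 7 + 4 + 1) / 4 = 19/4 = 4.75

Step 2 — sample covariance S[i,j] = (1/(n-1)) · Σ_k (x_{k,i} - mean_i) · (x_{k,j} - mean_j), with n-1 = 3.
  S[U,U] = ((-3)·(-3) + (-3)·(-3) + (3)·(3) + (3)·(3)) / 3 = 36/3 = 12
  S[U,V] = ((-3)·(2.25) + (-3)·(2.25) + (3)·(-0.75) + (3)·(-3.75)) / 3 = -27/3 = -9
  S[V,V] = ((2.25)·(2.25) + (2.25)·(2.25) + (-0.75)·(-0.75) + (-3.75)·(-3.75)) / 3 = 24.75/3 = 8.25

S is symmetric (S[j,i] = S[i,j]). Assembling:

S = [[12, -9],
 [-9, 8.25]]


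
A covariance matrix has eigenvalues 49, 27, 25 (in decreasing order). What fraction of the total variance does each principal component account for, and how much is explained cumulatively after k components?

Step 1 — total variance = trace(Sigma) = Σ λ_i = 49 + 27 + 25 = 101.

Step 2 — fraction explained by component i = λ_i / Σ λ:
  PC1: 49/101 = 0.4851
  PC2: 27/101 = 0.2673
  PC3: 25/101 = 0.2475

Step 3 — cumulative fraction after k components = (λ_1 + ... + λ_k) / Σ λ:
  k = 1: 49/101 = 0.4851
  k = 2: (49 + 27)/101 = 76/101 = 0.7525
  k = 3: (49 + 27 + 25)/101 = 101/101 = 1

Summary (fraction, with percent):

explained: PC1 0.4851 (48.51%), PC2 0.2673 (26.73%), PC3 0.2475 (24.75%);  cumulative: 0.4851, 0.7525, 1


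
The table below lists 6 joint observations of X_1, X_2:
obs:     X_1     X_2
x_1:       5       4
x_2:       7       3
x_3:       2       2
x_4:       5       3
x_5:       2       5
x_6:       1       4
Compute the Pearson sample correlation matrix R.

Step 1 — column means:
  mean(X_1) = (5 + 7 + 2 + 5 + 2 + 1) / 6 = 22/6 = 3.6667
  mean(X_2) = (4 + 3 + 2 + 3 + 5 + 4) / 6 = 21/6 = 3.5

Step 2 — sample variances and covariances s[i,j] = (1/(n-1)) · Σ_k (x_{k,i} - mean_i) · (x_{k,j} - mean_j), with n-1 = 5:
  s[X_1,X_1] = ((1.3333)·(1.3333) + (3.3333)·(3.3333) + (-1.6667)·(-1.6667) + (1.3333)·(1.3333) + (-1.6667)·(-1.6667) + (-2.6667)·(-2.6667)) / 5 = 27.3333/5 = 5.4667
  s[X_1,X_2] = ((1.3333)·(0.5) + (3.3333)·(-0.5) + (-1.6667)·(-1.5) + (1.3333)·(-0.5) + (-1.6667)·(1.5) + (-2.6667)·(0.5)) / 5 = -3/5 = -0.6
  s[X_2,X_2] = ((0.5)·(0.5) + (-0.5)·(-0.5) + (-1.5)·(-1.5) + (-0.5)·(-0.5) + (1.5)·(1.5) + (0.5)·(0.5)) / 5 = 5.5/5 = 1.1
  Sample standard deviations s_i = √(s[i,i]):
  s(X_1) = √(5.4667) = 2.3381
  s(X_2) = √(1.1) = 1.0488

Step 3 — r_{ij} = s_{ij} / (s_i · s_j):
  r[X_1,X_1] = 1 (diagonal).
  r[X_1,X_2] = -0.6 / (2.3381 · 1.0488) = -0.6 / 2.4522 = -0.2447
  r[X_2,X_2] = 1 (diagonal).

R is symmetric with unit diagonal. Assembling:

R = [[1, -0.2447],
 [-0.2447, 1]]


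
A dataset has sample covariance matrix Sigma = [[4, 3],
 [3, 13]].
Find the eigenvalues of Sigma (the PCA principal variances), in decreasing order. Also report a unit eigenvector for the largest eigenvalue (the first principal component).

Step 1 — characteristic polynomial of 2×2 Sigma:
  det(Sigma - λI) = λ² - trace · λ + det = 0.
  trace = 4 + 13 = 17, det = 4·13 - (3)² = 43.
Step 2 — discriminant:
  Δ = trace² - 4·det = 289 - 172 = 117.
Step 3 — eigenvalues:
  λ = (trace ± √Δ)/2 = (17 ± 10.8167)/2,
  λ_1 = 13.9083,  λ_2 = 3.0917.

Step 4 — unit eigenvector for λ_1: solve (Sigma - λ_1 I)v = 0. First row:
  (4 - 13.9083)·v_x + (3)·v_y = 0, i.e. (-9.9083)·v_x + (3)·v_y = 0,
  so v ∝ (b, λ_1 - a) = (3, 9.9083) = u.
  ||u|| = √((3)² + (9.9083)²) = √(107.1749) ≈ 10.3525,
  v_1 = u/||u|| ≈ (0.2898, 0.9571) (||v_1|| = 1).

λ_1 = 13.9083,  λ_2 = 3.0917;  v_1 ≈ (0.2898, 0.9571)


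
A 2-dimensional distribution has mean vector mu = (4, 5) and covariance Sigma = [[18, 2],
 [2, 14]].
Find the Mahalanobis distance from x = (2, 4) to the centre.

Step 1 — centre the observation: (x - mu) = (-2, -1).

Step 2 — invert Sigma. det(Sigma) = 18·14 - (2)² = 248.
  Sigma^{-1} = (1/det) · [[d, -b], [-b, a]] = [[0.0565, -0.0081],
 [-0.0081, 0.0726]].

Step 3 — form the quadratic (x - mu)^T · Sigma^{-1} · (x - mu):
  Sigma^{-1} · (x - mu) = (-0.1048, -0.0565).
  (x - mu)^T · [Sigma^{-1} · (x - mu)] = (-2)·(-0.1048) + (-1)·(-0.0565) = 0.2661.

Step 4 — take square root: d = √(0.2661) ≈ 0.5159.

d(x, mu) = √(0.2661) ≈ 0.5159


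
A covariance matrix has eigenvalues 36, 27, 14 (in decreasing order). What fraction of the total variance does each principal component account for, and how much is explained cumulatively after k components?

Step 1 — total variance = trace(Sigma) = Σ λ_i = 36 + 27 + 14 = 77.

Step 2 — fraction explained by component i = λ_i / Σ λ:
  PC1: 36/77 = 0.4675
  PC2: 27/77 = 0.3506
  PC3: 14/77 = 0.1818

Step 3 — cumulative fraction after k components = (λ_1 + ... + λ_k) / Σ λ:
  k = 1: 36/77 = 0.4675
  k = 2: (36 + 27)/77 = 63/77 = 0.8182
  k = 3: (36 + 27 + 14)/77 = 77/77 = 1

Summary (fraction, with percent):

explained: PC1 0.4675 (46.75%), PC2 0.3506 (35.06%), PC3 0.1818 (18.18%);  cumulative: 0.4675, 0.8182, 1


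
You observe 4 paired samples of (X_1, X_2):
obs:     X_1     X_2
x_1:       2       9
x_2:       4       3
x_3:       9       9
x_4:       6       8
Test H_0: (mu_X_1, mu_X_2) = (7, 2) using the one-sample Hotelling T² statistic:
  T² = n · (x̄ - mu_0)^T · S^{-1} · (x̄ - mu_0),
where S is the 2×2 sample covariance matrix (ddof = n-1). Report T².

Step 1 — sample mean vector:
  mean(X_1) = (2 + 4 + 9 + 6) / 4 = 21/4 = 5.25
  mean(X_2) = (9 + 3 + 9 + 8) / 4 = 29/4 = 7.25
  x̄ = (5.25, 7.25),  deviation x̄ - mu_0 = (5.25, 7.25) - (7, 2) = (-1.75, 5.25).

Step 2 — sample covariance matrix, S[i,j] = (1/(n-1)) · Σ_k (x_{k,i} - mean_i) · (x_{k,j} - mean_j), divisor n-1 = 3:
  S[X_1,X_1] = ((-3.25)·(-3.25) + (-1.25)·(-1.25) + (3.75)·(3.75) + (0.75)·(0.75)) / 3 = 26.75/3 = 8.9167
  S[X_1,X_2] = ((-3.25)·(1.75) + (-1.25)·(-4.25) + (3.75)·(1.75) + (0.75)·(0.75)) / 3 = 6.75/3 = 2.25
  S[X_2,X_2] = ((1.75)·(1.75) + (-4.25)·(-4.25) + (1.75)·(1.75) + (0.75)·(0.75)) / 3 = 24.75/3 = 8.25
  S = [[8.9167, 2.25],
 [2.25, 8.25]].

Step 3 — invert S. det(S) = 8.9167·8.25 - (2.25)² = 68.5.
  S^{-1} = (1/det) · [[d, -b], [-b, a]] = [[0.1204, -0.0328],
 [-0.0328, 0.1302]].

Step 4 — quadratic form (x̄ - mu_0)^T · S^{-1} · (x̄ - mu_0):
  S^{-1} · (x̄ - mu_0) = (-0.3832, 0.7409),
  (x̄ - mu_0)^T · [...] = (-1.75)·(-0.3832) + (5.25)·(0.7409) = 4.5602.

Step 5 — scale by n: T² = 4 · 4.5602 = 18.2409.

T² ≈ 18.2409


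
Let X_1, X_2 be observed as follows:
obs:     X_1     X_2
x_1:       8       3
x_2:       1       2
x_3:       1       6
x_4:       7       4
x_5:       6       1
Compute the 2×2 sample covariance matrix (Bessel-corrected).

Step 1 — column means:
  mean(X_1) = (8 + 1 + 1 + 7 + 6) / 5 = 23/5 = 4.6
  mean(X_2) = (3 + 2 + 6 + 4 + 1) / 5 = 16/5 = 3.2

Step 2 — sample covariance S[i,j] = (1/(n-1)) · Σ_k (x_{k,i} - mean_i) · (x_{k,j} - mean_j), with n-1 = 4.
  S[X_1,X_1] = ((3.4)·(3.4) + (-3.6)·(-3.6) + (-3.6)·(-3.6) + (2.4)·(2.4) + (1.4)·(1.4)) / 4 = 45.2/4 = 11.3
  S[X_1,X_2] = ((3.4)·(-0.2) + (-3.6)·(-1.2) + (-3.6)·(2.8) + (2.4)·(0.8) + (1.4)·(-2.2)) / 4 = -7.6/4 = -1.9
  S[X_2,X_2] = ((-0.2)·(-0.2) + (-1.2)·(-1.2) + (2.8)·(2.8) + (0.8)·(0.8) + (-2.2)·(-2.2)) / 4 = 14.8/4 = 3.7

S is symmetric (S[j,i] = S[i,j]). Assembling:

S = [[11.3, -1.9],
 [-1.9, 3.7]]


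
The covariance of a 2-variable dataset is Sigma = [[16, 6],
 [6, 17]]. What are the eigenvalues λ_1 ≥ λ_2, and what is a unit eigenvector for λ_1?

Step 1 — characteristic polynomial of 2×2 Sigma:
  det(Sigma - λI) = λ² - trace · λ + det = 0.
  trace = 16 + 17 = 33, det = 16·17 - (6)² = 236.
Step 2 — discriminant:
  Δ = trace² - 4·det = 1089 - 944 = 145.
Step 3 — eigenvalues:
  λ = (trace ± √Δ)/2 = (33 ± 12.0416)/2,
  λ_1 = 22.5208,  λ_2 = 10.4792.

Step 4 — unit eigenvector for λ_1: solve (Sigma - λ_1 I)v = 0. First row:
  (16 - 22.5208)·v_x + (6)·v_y = 0, i.e. (-6.5208)·v_x + (6)·v_y = 0,
  so v ∝ (b, λ_1 - a) = (6, 6.5208) = u.
  ||u|| = √((6)² + (6.5208)²) = √(78.5208) ≈ 8.8612,
  v_1 = u/||u|| ≈ (0.6771, 0.7359) (||v_1|| = 1).

λ_1 = 22.5208,  λ_2 = 10.4792;  v_1 ≈ (0.6771, 0.7359)


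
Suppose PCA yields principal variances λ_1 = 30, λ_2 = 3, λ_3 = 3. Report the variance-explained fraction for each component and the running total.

Step 1 — total variance = trace(Sigma) = Σ λ_i = 30 + 3 + 3 = 36.

Step 2 — fraction explained by component i = λ_i / Σ λ:
  PC1: 30/36 = 0.8333
  PC2: 3/36 = 0.0833
  PC3: 3/36 = 0.0833

Step 3 — cumulative fraction after k components = (λ_1 + ... + λ_k) / Σ λ:
  k = 1: 30/36 = 0.8333
  k = 2: (30 + 3)/36 = 33/36 = 0.9167
  k = 3: (30 + 3 + 3)/36 = 36/36 = 1

Summary (fraction, with percent):

explained: PC1 0.8333 (83.33%), PC2 0.0833 (8.33%), PC3 0.0833 (8.33%);  cumulative: 0.8333, 0.9167, 1


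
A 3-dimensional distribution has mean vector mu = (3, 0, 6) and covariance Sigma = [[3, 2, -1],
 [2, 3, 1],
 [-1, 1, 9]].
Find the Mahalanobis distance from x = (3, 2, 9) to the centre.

Step 1 — centre the observation: (x - mu) = (0, 2, 3).

Step 2 — invert Sigma (cofactor / det for 3×3, or solve directly):
  Sigma^{-1} = [[0.7429, -0.5429, 0.1429],
 [-0.5429, 0.7429, -0.1429],
 [0.1429, -0.1429, 0.1429]].

Step 3 — form the quadratic (x - mu)^T · Sigma^{-1} · (x - mu):
  Sigma^{-1} · (x - mu) = (-0.6571, 1.0571, 0.1429).
  (x - mu)^T · [Sigma^{-1} · (x - mu)] = (0)·(-0.6571) + (2)·(1.0571) + (3)·(0.1429) = 2.5429.

Step 4 — take square root: d = √(2.5429) ≈ 1.5946.

d(x, mu) = √(2.5429) ≈ 1.5946


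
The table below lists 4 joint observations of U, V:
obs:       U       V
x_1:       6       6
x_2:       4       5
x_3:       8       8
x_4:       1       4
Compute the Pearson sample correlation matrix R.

Step 1 — column means:
  mean(U) = (6 + 4 + 8 + 1) / 4 = 19/4 = 4.75
  mean(V) = (6 + 5 + 8 + 4) / 4 = 23/4 = 5.75

Step 2 — sample variances and covariances s[i,j] = (1/(n-1)) · Σ_k (x_{k,i} - mean_i) · (x_{k,j} - mean_j), with n-1 = 3:
  s[U,U] = ((1.25)·(1.25) + (-0.75)·(-0.75) + (3.25)·(3.25) + (-3.75)·(-3.75)) / 3 = 26.75/3 = 8.9167
  s[U,V] = ((1.25)·(0.25) + (-0.75)·(-0.75) + (3.25)·(2.25) + (-3.75)·(-1.75)) / 3 = 14.75/3 = 4.9167
  s[V,V] = ((0.25)·(0.25) + (-0.75)·(-0.75) + (2.25)·(2.25) + (-1.75)·(-1.75)) / 3 = 8.75/3 = 2.9167
  Sample standard deviations s_i = √(s[i,i]):
  s(U) = √(8.9167) = 2.9861
  s(V) = √(2.9167) = 1.7078

Step 3 — r_{ij} = s_{ij} / (s_i · s_j):
  r[U,U] = 1 (diagonal).
  r[U,V] = 4.9167 / (2.9861 · 1.7078) = 4.9167 / 5.0997 = 0.9641
  r[V,V] = 1 (diagonal).

R is symmetric with unit diagonal. Assembling:

R = [[1, 0.9641],
 [0.9641, 1]]


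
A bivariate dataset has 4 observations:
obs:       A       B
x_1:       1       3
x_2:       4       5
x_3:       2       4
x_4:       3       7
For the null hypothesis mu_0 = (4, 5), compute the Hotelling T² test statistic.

Step 1 — sample mean vector:
  mean(A) = (1 + 4 + 2 + 3) / 4 = 10/4 = 2.5
  mean(B) = (3 + 5 + 4 + 7) / 4 = 19/4 = 4.75
  x̄ = (2.5, 4.75),  deviation x̄ - mu_0 = (2.5, 4.75) - (4, 5) = (-1.5, -0.25).

Step 2 — sample covariance matrix, S[i,j] = (1/(n-1)) · Σ_k (x_{k,i} - mean_i) · (x_{k,j} - mean_j), divisor n-1 = 3:
  S[A,A] = ((-1.5)·(-1.5) + (1.5)·(1.5) + (-0.5)·(-0.5) + (0.5)·(0.5)) / 3 = 5/3 = 1.6667
  S[A,B] = ((-1.5)·(-1.75) + (1.5)·(0.25) + (-0.5)·(-0.75) + (0.5)·(2.25)) / 3 = 4.5/3 = 1.5
  S[B,B] = ((-1.75)·(-1.75) + (0.25)·(0.25) + (-0.75)·(-0.75) + (2.25)·(2.25)) / 3 = 8.75/3 = 2.9167
  S = [[1.6667, 1.5],
 [1.5, 2.9167]].

Step 3 — invert S. det(S) = 1.6667·2.9167 - (1.5)² = 2.6111.
  S^{-1} = (1/det) · [[d, -b], [-b, a]] = [[1.117, -0.5745],
 [-0.5745, 0.6383]].

Step 4 — quadratic form (x̄ - mu_0)^T · S^{-1} · (x̄ - mu_0):
  S^{-1} · (x̄ - mu_0) = (-1.5319, 0.7021),
  (x̄ - mu_0)^T · [...] = (-1.5)·(-1.5319) + (-0.25)·(0.7021) = 2.1223.

Step 5 — scale by n: T² = 4 · 2.1223 = 8.4894.

T² ≈ 8.4894


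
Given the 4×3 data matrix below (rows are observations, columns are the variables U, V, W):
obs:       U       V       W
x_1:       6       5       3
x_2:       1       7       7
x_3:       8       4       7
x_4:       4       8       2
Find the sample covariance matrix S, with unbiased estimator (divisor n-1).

Step 1 — column means:
  mean(U) = (6 + 1 + 8 + 4) / 4 = 19/4 = 4.75
  mean(V) = (5 + 7 + 4 + 8) / 4 = 24/4 = 6
  mean(W) = (3 + 7 + 7 + 2) / 4 = 19/4 = 4.75

Step 2 — sample covariance S[i,j] = (1/(n-1)) · Σ_k (x_{k,i} - mean_i) · (x_{k,j} - mean_j), with n-1 = 3.
  S[U,U] = ((1.25)·(1.25) + (-3.75)·(-3.75) + (3.25)·(3.25) + (-0.75)·(-0.75)) / 3 = 26.75/3 = 8.9167
  S[U,V] = ((1.25)·(-1) + (-3.75)·(1) + (3.25)·(-2) + (-0.75)·(2)) / 3 = -13/3 = -4.3333
  S[U,W] = ((1.25)·(-1.75) + (-3.75)·(2.25) + (3.25)·(2.25) + (-0.75)·(-2.75)) / 3 = -1.25/3 = -0.4167
  S[V,V] = ((-1)·(-1) + (1)·(1) + (-2)·(-2) + (2)·(2)) / 3 = 10/3 = 3.3333
  S[V,W] = ((-1)·(-1.75) + (1)·(2.25) + (-2)·(2.25) + (2)·(-2.75)) / 3 = -6/3 = -2
  S[W,W] = ((-1.75)·(-1.75) + (2.25)·(2.25) + (2.25)·(2.25) + (-2.75)·(-2.75)) / 3 = 20.75/3 = 6.9167

S is symmetric (S[j,i] = S[i,j]). Assembling:

S = [[8.9167, -4.3333, -0.4167],
 [-4.3333, 3.3333, -2],
 [-0.4167, -2, 6.9167]]


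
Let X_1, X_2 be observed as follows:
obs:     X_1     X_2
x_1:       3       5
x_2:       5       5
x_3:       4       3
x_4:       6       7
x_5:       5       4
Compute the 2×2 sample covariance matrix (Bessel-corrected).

Step 1 — column means:
  mean(X_1) = (3 + 5 + 4 + 6 + 5) / 5 = 23/5 = 4.6
  mean(X_2) = (5 + 5 + 3 + 7 + 4) / 5 = 24/5 = 4.8

Step 2 — sample covariance S[i,j] = (1/(n-1)) · Σ_k (x_{k,i} - mean_i) · (x_{k,j} - mean_j), with n-1 = 4.
  S[X_1,X_1] = ((-1.6)·(-1.6) + (0.4)·(0.4) + (-0.6)·(-0.6) + (1.4)·(1.4) + (0.4)·(0.4)) / 4 = 5.2/4 = 1.3
  S[X_1,X_2] = ((-1.6)·(0.2) + (0.4)·(0.2) + (-0.6)·(-1.8) + (1.4)·(2.2) + (0.4)·(-0.8)) / 4 = 3.6/4 = 0.9
  S[X_2,X_2] = ((0.2)·(0.2) + (0.2)·(0.2) + (-1.8)·(-1.8) + (2.2)·(2.2) + (-0.8)·(-0.8)) / 4 = 8.8/4 = 2.2

S is symmetric (S[j,i] = S[i,j]). Assembling:

S = [[1.3, 0.9],
 [0.9, 2.2]]


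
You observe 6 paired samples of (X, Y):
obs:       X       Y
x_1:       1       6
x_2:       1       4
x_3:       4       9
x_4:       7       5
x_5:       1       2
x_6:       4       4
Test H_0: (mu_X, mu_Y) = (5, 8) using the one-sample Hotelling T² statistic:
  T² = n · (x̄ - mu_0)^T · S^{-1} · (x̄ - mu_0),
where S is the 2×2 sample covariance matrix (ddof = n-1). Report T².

Step 1 — sample mean vector:
  mean(X) = (1 + 1 + 4 + 7 + 1 + 4) / 6 = 18/6 = 3
  mean(Y) = (6 + 4 + 9 + 5 + 2 + 4) / 6 = 30/6 = 5
  x̄ = (3, 5),  deviation x̄ - mu_0 = (3, 5) - (5, 8) = (-2, -3).

Step 2 — sample covariance matrix, S[i,j] = (1/(n-1)) · Σ_k (x_{k,i} - mean_i) · (x_{k,j} - mean_j), divisor n-1 = 5:
  S[X,X] = ((-2)·(-2) + (-2)·(-2) + (1)·(1) + (4)·(4) + (-2)·(-2) + (1)·(1)) / 5 = 30/5 = 6
  S[X,Y] = ((-2)·(1) + (-2)·(-1) + (1)·(4) + (4)·(0) + (-2)·(-3) + (1)·(-1)) / 5 = 9/5 = 1.8
  S[Y,Y] = ((1)·(1) + (-1)·(-1) + (4)·(4) + (0)·(0) + (-3)·(-3) + (-1)·(-1)) / 5 = 28/5 = 5.6
  S = [[6, 1.8],
 [1.8, 5.6]].

Step 3 — invert S. det(S) = 6·5.6 - (1.8)² = 30.36.
  S^{-1} = (1/det) · [[d, -b], [-b, a]] = [[0.1845, -0.0593],
 [-0.0593, 0.1976]].

Step 4 — quadratic form (x̄ - mu_0)^T · S^{-1} · (x̄ - mu_0):
  S^{-1} · (x̄ - mu_0) = (-0.191, -0.4743),
  (x̄ - mu_0)^T · [...] = (-2)·(-0.191) + (-3)·(-0.4743) = 1.805.

Step 5 — scale by n: T² = 6 · 1.805 = 10.83.

T² ≈ 10.83


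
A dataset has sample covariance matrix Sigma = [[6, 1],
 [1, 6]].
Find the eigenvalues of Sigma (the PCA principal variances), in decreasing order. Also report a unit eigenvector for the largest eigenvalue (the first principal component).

Step 1 — characteristic polynomial of 2×2 Sigma:
  det(Sigma - λI) = λ² - trace · λ + det = 0.
  trace = 6 + 6 = 12, det = 6·6 - (1)² = 35.
Step 2 — discriminant:
  Δ = trace² - 4·det = 144 - 140 = 4.
Step 3 — eigenvalues:
  λ = (trace ± √Δ)/2 = (12 ± 2)/2,
  λ_1 = 7,  λ_2 = 5.

Step 4 — unit eigenvector for λ_1: solve (Sigma - λ_1 I)v = 0. First row:
  (6 - 7)·v_x + (1)·v_y = 0, i.e. (-1)·v_x + (1)·v_y = 0,
  so v ∝ (b, λ_1 - a) = (1, 1) = u.
  ||u|| = √((1)² + (1)²) = √(2) ≈ 1.4142,
  v_1 = u/||u|| ≈ (0.7071, 0.7071) (||v_1|| = 1).

λ_1 = 7,  λ_2 = 5;  v_1 ≈ (0.7071, 0.7071)


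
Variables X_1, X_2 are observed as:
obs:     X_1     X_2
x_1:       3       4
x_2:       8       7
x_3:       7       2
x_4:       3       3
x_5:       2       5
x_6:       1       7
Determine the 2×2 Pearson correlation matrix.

Step 1 — column means:
  mean(X_1) = (3 + 8 + 7 + 3 + 2 + 1) / 6 = 24/6 = 4
  mean(X_2) = (4 + 7 + 2 + 3 + 5 + 7) / 6 = 28/6 = 4.6667

Step 2 — sample variances and covariances s[i,j] = (1/(n-1)) · Σ_k (x_{k,i} - mean_i) · (x_{k,j} - mean_j), with n-1 = 5:
  s[X_1,X_1] = ((-1)·(-1) + (4)·(4) + (3)·(3) + (-1)·(-1) + (-2)·(-2) + (-3)·(-3)) / 5 = 40/5 = 8
  s[X_1,X_2] = ((-1)·(-0.6667) + (4)·(2.3333) + (3)·(-2.6667) + (-1)·(-1.6667) + (-2)·(0.3333) + (-3)·(2.3333)) / 5 = -4/5 = -0.8
  s[X_2,X_2] = ((-0.6667)·(-0.6667) + (2.3333)·(2.3333) + (-2.6667)·(-2.6667) + (-1.6667)·(-1.6667) + (0.3333)·(0.3333) + (2.3333)·(2.3333)) / 5 = 21.3333/5 = 4.2667
  Sample standard deviations s_i = √(s[i,i]):
  s(X_1) = √(8) = 2.8284
  s(X_2) = √(4.2667) = 2.0656

Step 3 — r_{ij} = s_{ij} / (s_i · s_j):
  r[X_1,X_1] = 1 (diagonal).
  r[X_1,X_2] = -0.8 / (2.8284 · 2.0656) = -0.8 / 5.8424 = -0.1369
  r[X_2,X_2] = 1 (diagonal).

R is symmetric with unit diagonal. Assembling:

R = [[1, -0.1369],
 [-0.1369, 1]]


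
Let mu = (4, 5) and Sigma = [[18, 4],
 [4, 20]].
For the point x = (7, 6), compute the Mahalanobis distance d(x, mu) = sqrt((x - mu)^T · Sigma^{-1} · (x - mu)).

Step 1 — centre the observation: (x - mu) = (3, 1).

Step 2 — invert Sigma. det(Sigma) = 18·20 - (4)² = 344.
  Sigma^{-1} = (1/det) · [[d, -b], [-b, a]] = [[0.0581, -0.0116],
 [-0.0116, 0.0523]].

Step 3 — form the quadratic (x - mu)^T · Sigma^{-1} · (x - mu):
  Sigma^{-1} · (x - mu) = (0.1628, 0.0174).
  (x - mu)^T · [Sigma^{-1} · (x - mu)] = (3)·(0.1628) + (1)·(0.0174) = 0.5058.

Step 4 — take square root: d = √(0.5058) ≈ 0.7112.

d(x, mu) = √(0.5058) ≈ 0.7112


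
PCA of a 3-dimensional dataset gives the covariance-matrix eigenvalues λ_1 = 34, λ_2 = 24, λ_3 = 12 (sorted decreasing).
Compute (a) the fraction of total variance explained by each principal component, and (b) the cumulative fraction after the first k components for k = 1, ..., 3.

Step 1 — total variance = trace(Sigma) = Σ λ_i = 34 + 24 + 12 = 70.

Step 2 — fraction explained by component i = λ_i / Σ λ:
  PC1: 34/70 = 0.4857
  PC2: 24/70 = 0.3429
  PC3: 12/70 = 0.1714

Step 3 — cumulative fraction after k components = (λ_1 + ... + λ_k) / Σ λ:
  k = 1: 34/70 = 0.4857
  k = 2: (34 + 24)/70 = 58/70 = 0.8286
  k = 3: (34 + 24 + 12)/70 = 70/70 = 1

Summary (fraction, with percent):

explained: PC1 0.4857 (48.57%), PC2 0.3429 (34.29%), PC3 0.1714 (17.14%);  cumulative: 0.4857, 0.8286, 1


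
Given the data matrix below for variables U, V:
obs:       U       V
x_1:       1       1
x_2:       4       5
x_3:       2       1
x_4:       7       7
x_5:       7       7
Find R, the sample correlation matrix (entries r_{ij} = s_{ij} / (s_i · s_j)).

Step 1 — column means:
  mean(U) = (1 + 4 + 2 + 7 + 7) / 5 = 21/5 = 4.2
  mean(V) = (1 + 5 + 1 + 7 + 7) / 5 = 21/5 = 4.2

Step 2 — sample variances and covariances s[i,j] = (1/(n-1)) · Σ_k (x_{k,i} - mean_i) · (x_{k,j} - mean_j), with n-1 = 4:
  s[U,U] = ((-3.2)·(-3.2) + (-0.2)·(-0.2) + (-2.2)·(-2.2) + (2.8)·(2.8) + (2.8)·(2.8)) / 4 = 30.8/4 = 7.7
  s[U,V] = ((-3.2)·(-3.2) + (-0.2)·(0.8) + (-2.2)·(-3.2) + (2.8)·(2.8) + (2.8)·(2.8)) / 4 = 32.8/4 = 8.2
  s[V,V] = ((-3.2)·(-3.2) + (0.8)·(0.8) + (-3.2)·(-3.2) + (2.8)·(2.8) + (2.8)·(2.8)) / 4 = 36.8/4 = 9.2
  Sample standard deviations s_i = √(s[i,i]):
  s(U) = √(7.7) = 2.7749
  s(V) = √(9.2) = 3.0332

Step 3 — r_{ij} = s_{ij} / (s_i · s_j):
  r[U,U] = 1 (diagonal).
  r[U,V] = 8.2 / (2.7749 · 3.0332) = 8.2 / 8.4167 = 0.9743
  r[V,V] = 1 (diagonal).

R is symmetric with unit diagonal. Assembling:

R = [[1, 0.9743],
 [0.9743, 1]]


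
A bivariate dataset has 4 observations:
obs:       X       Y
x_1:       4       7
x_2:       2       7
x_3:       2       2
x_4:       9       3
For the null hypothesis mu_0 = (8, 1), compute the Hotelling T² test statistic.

Step 1 — sample mean vector:
  mean(X) = (4 + 2 + 2 + 9) / 4 = 17/4 = 4.25
  mean(Y) = (7 + 7 + 2 + 3) / 4 = 19/4 = 4.75
  x̄ = (4.25, 4.75),  deviation x̄ - mu_0 = (4.25, 4.75) - (8, 1) = (-3.75, 3.75).

Step 2 — sample covariance matrix, S[i,j] = (1/(n-1)) · Σ_k (x_{k,i} - mean_i) · (x_{k,j} - mean_j), divisor n-1 = 3:
  S[X,X] = ((-0.25)·(-0.25) + (-2.25)·(-2.25) + (-2.25)·(-2.25) + (4.75)·(4.75)) / 3 = 32.75/3 = 10.9167
  S[X,Y] = ((-0.25)·(2.25) + (-2.25)·(2.25) + (-2.25)·(-2.75) + (4.75)·(-1.75)) / 3 = -7.75/3 = -2.5833
  S[Y,Y] = ((2.25)·(2.25) + (2.25)·(2.25) + (-2.75)·(-2.75) + (-1.75)·(-1.75)) / 3 = 20.75/3 = 6.9167
  S = [[10.9167, -2.5833],
 [-2.5833, 6.9167]].

Step 3 — invert S. det(S) = 10.9167·6.9167 - (-2.5833)² = 68.8333.
  S^{-1} = (1/det) · [[d, -b], [-b, a]] = [[0.1005, 0.0375],
 [0.0375, 0.1586]].

Step 4 — quadratic form (x̄ - mu_0)^T · S^{-1} · (x̄ - mu_0):
  S^{-1} · (x̄ - mu_0) = (-0.2361, 0.454),
  (x̄ - mu_0)^T · [...] = (-3.75)·(-0.2361) + (3.75)·(0.454) = 2.5878.

Step 5 — scale by n: T² = 4 · 2.5878 = 10.3511.

T² ≈ 10.3511


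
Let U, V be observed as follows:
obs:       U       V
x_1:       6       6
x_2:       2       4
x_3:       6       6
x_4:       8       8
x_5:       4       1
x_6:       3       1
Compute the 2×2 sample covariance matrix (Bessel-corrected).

Step 1 — column means:
  mean(U) = (6 + 2 + 6 + 8 + 4 + 3) / 6 = 29/6 = 4.8333
  mean(V) = (6 + 4 + 6 + 8 + 1 + 1) / 6 = 26/6 = 4.3333

Step 2 — sample covariance S[i,j] = (1/(n-1)) · Σ_k (x_{k,i} - mean_i) · (x_{k,j} - mean_j), with n-1 = 5.
  S[U,U] = ((1.1667)·(1.1667) + (-2.8333)·(-2.8333) + (1.1667)·(1.1667) + (3.1667)·(3.1667) + (-0.8333)·(-0.8333) + (-1.8333)·(-1.8333)) / 5 = 24.8333/5 = 4.9667
  S[U,V] = ((1.1667)·(1.6667) + (-2.8333)·(-0.3333) + (1.1667)·(1.6667) + (3.1667)·(3.6667) + (-0.8333)·(-3.3333) + (-1.8333)·(-3.3333)) / 5 = 25.3333/5 = 5.0667
  S[V,V] = ((1.6667)·(1.6667) + (-0.3333)·(-0.3333) + (1.6667)·(1.6667) + (3.6667)·(3.6667) + (-3.3333)·(-3.3333) + (-3.3333)·(-3.3333)) / 5 = 41.3333/5 = 8.2667

S is symmetric (S[j,i] = S[i,j]). Assembling:

S = [[4.9667, 5.0667],
 [5.0667, 8.2667]]


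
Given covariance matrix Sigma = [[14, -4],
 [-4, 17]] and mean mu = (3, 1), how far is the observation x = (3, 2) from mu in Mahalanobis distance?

Step 1 — centre the observation: (x - mu) = (0, 1).

Step 2 — invert Sigma. det(Sigma) = 14·17 - (-4)² = 222.
  Sigma^{-1} = (1/det) · [[d, -b], [-b, a]] = [[0.0766, 0.018],
 [0.018, 0.0631]].

Step 3 — form the quadratic (x - mu)^T · Sigma^{-1} · (x - mu):
  Sigma^{-1} · (x - mu) = (0.018, 0.0631).
  (x - mu)^T · [Sigma^{-1} · (x - mu)] = (0)·(0.018) + (1)·(0.0631) = 0.0631.

Step 4 — take square root: d = √(0.0631) ≈ 0.2511.

d(x, mu) = √(0.0631) ≈ 0.2511


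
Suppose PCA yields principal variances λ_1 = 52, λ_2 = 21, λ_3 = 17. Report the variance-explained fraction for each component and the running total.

Step 1 — total variance = trace(Sigma) = Σ λ_i = 52 + 21 + 17 = 90.

Step 2 — fraction explained by component i = λ_i / Σ λ:
  PC1: 52/90 = 0.5778
  PC2: 21/90 = 0.2333
  PC3: 17/90 = 0.1889

Step 3 — cumulative fraction after k components = (λ_1 + ... + λ_k) / Σ λ:
  k = 1: 52/90 = 0.5778
  k = 2: (52 + 21)/90 = 73/90 = 0.8111
  k = 3: (52 + 21 + 17)/90 = 90/90 = 1

Summary (fraction, with percent):

explained: PC1 0.5778 (57.78%), PC2 0.2333 (23.33%), PC3 0.1889 (18.89%);  cumulative: 0.5778, 0.8111, 1


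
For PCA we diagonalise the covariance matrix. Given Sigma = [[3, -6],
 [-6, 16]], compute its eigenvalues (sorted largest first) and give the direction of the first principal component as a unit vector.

Step 1 — characteristic polynomial of 2×2 Sigma:
  det(Sigma - λI) = λ² - trace · λ + det = 0.
  trace = 3 + 16 = 19, det = 3·16 - (-6)² = 12.
Step 2 — discriminant:
  Δ = trace² - 4·det = 361 - 48 = 313.
Step 3 — eigenvalues:
  λ = (trace ± √Δ)/2 = (19 ± 17.6918)/2,
  λ_1 = 18.3459,  λ_2 = 0.6541.

Step 4 — unit eigenvector for λ_1: solve (Sigma - λ_1 I)v = 0. First row:
  (3 - 18.3459)·v_x + (-6)·v_y = 0, i.e. (-15.3459)·v_x + (-6)·v_y = 0,
  so v ∝ (b, λ_1 - a) = (-6, 15.3459); multiply by -1 so the first entry is positive: u = (6, -15.3459).
  ||u|| = √((6)² + (-15.3459)²) = √(271.4967) ≈ 16.4772,
  v_1 = u/||u|| ≈ (0.3641, -0.9313) (||v_1|| = 1).

λ_1 = 18.3459,  λ_2 = 0.6541;  v_1 ≈ (0.3641, -0.9313)


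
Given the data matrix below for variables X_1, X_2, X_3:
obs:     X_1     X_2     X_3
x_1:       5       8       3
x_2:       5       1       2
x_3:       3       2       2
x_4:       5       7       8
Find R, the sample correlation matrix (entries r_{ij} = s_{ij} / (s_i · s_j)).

Step 1 — column means:
  mean(X_1) = (5 + 5 + 3 + 5) / 4 = 18/4 = 4.5
  mean(X_2) = (8 + 1 + 2 + 7) / 4 = 18/4 = 4.5
  mean(X_3) = (3 + 2 + 2 + 8) / 4 = 15/4 = 3.75

Step 2 — sample variances and covariances s[i,j] = (1/(n-1)) · Σ_k (x_{k,i} - mean_i) · (x_{k,j} - mean_j), with n-1 = 3:
  s[X_1,X_1] = ((0.5)·(0.5) + (0.5)·(0.5) + (-1.5)·(-1.5) + (0.5)·(0.5)) / 3 = 3/3 = 1
  s[X_1,X_2] = ((0.5)·(3.5) + (0.5)·(-3.5) + (-1.5)·(-2.5) + (0.5)·(2.5)) / 3 = 5/3 = 1.6667
  s[X_1,X_3] = ((0.5)·(-0.75) + (0.5)·(-1.75) + (-1.5)·(-1.75) + (0.5)·(4.25)) / 3 = 3.5/3 = 1.1667
  s[X_2,X_2] = ((3.5)·(3.5) + (-3.5)·(-3.5) + (-2.5)·(-2.5) + (2.5)·(2.5)) / 3 = 37/3 = 12.3333
  s[X_2,X_3] = ((3.5)·(-0.75) + (-3.5)·(-1.75) + (-2.5)·(-1.75) + (2.5)·(4.25)) / 3 = 18.5/3 = 6.1667
  s[X_3,X_3] = ((-0.75)·(-0.75) + (-1.75)·(-1.75) + (-1.75)·(-1.75) + (4.25)·(4.25)) / 3 = 24.75/3 = 8.25
  Sample standard deviations s_i = √(s[i,i]):
  s(X_1) = √(1) = 1
  s(X_2) = √(12.3333) = 3.5119
  s(X_3) = √(8.25) = 2.8723

Step 3 — r_{ij} = s_{ij} / (s_i · s_j):
  r[X_1,X_1] = 1 (diagonal).
  r[X_1,X_2] = 1.6667 / (1 · 3.5119) = 1.6667 / 3.5119 = 0.4746
  r[X_1,X_3] = 1.1667 / (1 · 2.8723) = 1.1667 / 2.8723 = 0.4062
  r[X_2,X_2] = 1 (diagonal).
  r[X_2,X_3] = 6.1667 / (3.5119 · 2.8723) = 6.1667 / 10.0871 = 0.6113
  r[X_3,X_3] = 1 (diagonal).

R is symmetric with unit diagonal. Assembling:

R = [[1, 0.4746, 0.4062],
 [0.4746, 1, 0.6113],
 [0.4062, 0.6113, 1]]


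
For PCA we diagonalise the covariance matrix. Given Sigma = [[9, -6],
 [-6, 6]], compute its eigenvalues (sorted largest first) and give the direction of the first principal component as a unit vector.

Step 1 — characteristic polynomial of 2×2 Sigma:
  det(Sigma - λI) = λ² - trace · λ + det = 0.
  trace = 9 + 6 = 15, det = 9·6 - (-6)² = 18.
Step 2 — discriminant:
  Δ = trace² - 4·det = 225 - 72 = 153.
Step 3 — eigenvalues:
  λ = (trace ± √Δ)/2 = (15 ± 12.3693)/2,
  λ_1 = 13.6847,  λ_2 = 1.3153.

Step 4 — unit eigenvector for λ_1: solve (Sigma - λ_1 I)v = 0. First row:
  (9 - 13.6847)·v_x + (-6)·v_y = 0, i.e. (-4.6847)·v_x + (-6)·v_y = 0,
  so v ∝ (b, λ_1 - a) = (-6, 4.6847); multiply by -1 so the first entry is positive: u = (6, -4.6847).
  ||u|| = √((6)² + (-4.6847)²) = √(57.946) ≈ 7.6122,
  v_1 = u/||u|| ≈ (0.7882, -0.6154) (||v_1|| = 1).

λ_1 = 13.6847,  λ_2 = 1.3153;  v_1 ≈ (0.7882, -0.6154)


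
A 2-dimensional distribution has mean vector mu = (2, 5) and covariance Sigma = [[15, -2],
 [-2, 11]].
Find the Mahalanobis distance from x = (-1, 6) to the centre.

Step 1 — centre the observation: (x - mu) = (-3, 1).

Step 2 — invert Sigma. det(Sigma) = 15·11 - (-2)² = 161.
  Sigma^{-1} = (1/det) · [[d, -b], [-b, a]] = [[0.0683, 0.0124],
 [0.0124, 0.0932]].

Step 3 — form the quadratic (x - mu)^T · Sigma^{-1} · (x - mu):
  Sigma^{-1} · (x - mu) = (-0.1925, 0.0559).
  (x - mu)^T · [Sigma^{-1} · (x - mu)] = (-3)·(-0.1925) + (1)·(0.0559) = 0.6335.

Step 4 — take square root: d = √(0.6335) ≈ 0.796.

d(x, mu) = √(0.6335) ≈ 0.796


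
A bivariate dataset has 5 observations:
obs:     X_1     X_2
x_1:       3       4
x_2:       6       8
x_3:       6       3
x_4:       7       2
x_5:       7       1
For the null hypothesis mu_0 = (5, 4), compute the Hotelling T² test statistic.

Step 1 — sample mean vector:
  mean(X_1) = (3 + 6 + 6 + 7 + 7) / 5 = 29/5 = 5.8
  mean(X_2) = (4 + 8 + 3 + 2 + 1) / 5 = 18/5 = 3.6
  x̄ = (5.8, 3.6),  deviation x̄ - mu_0 = (5.8, 3.6) - (5, 4) = (0.8, -0.4).

Step 2 — sample covariance matrix, S[i,j] = (1/(n-1)) · Σ_k (x_{k,i} - mean_i) · (x_{k,j} - mean_j), divisor n-1 = 4:
  S[X_1,X_1] = ((-2.8)·(-2.8) + (0.2)·(0.2) + (0.2)·(0.2) + (1.2)·(1.2) + (1.2)·(1.2)) / 4 = 10.8/4 = 2.7
  S[X_1,X_2] = ((-2.8)·(0.4) + (0.2)·(4.4) + (0.2)·(-0.6) + (1.2)·(-1.6) + (1.2)·(-2.6)) / 4 = -5.4/4 = -1.35
  S[X_2,X_2] = ((0.4)·(0.4) + (4.4)·(4.4) + (-0.6)·(-0.6) + (-1.6)·(-1.6) + (-2.6)·(-2.6)) / 4 = 29.2/4 = 7.3
  S = [[2.7, -1.35],
 [-1.35, 7.3]].

Step 3 — invert S. det(S) = 2.7·7.3 - (-1.35)² = 17.8875.
  S^{-1} = (1/det) · [[d, -b], [-b, a]] = [[0.4081, 0.0755],
 [0.0755, 0.1509]].

Step 4 — quadratic form (x̄ - mu_0)^T · S^{-1} · (x̄ - mu_0):
  S^{-1} · (x̄ - mu_0) = (0.2963, 0),
  (x̄ - mu_0)^T · [...] = (0.8)·(0.2963) + (-0.4)·(0) = 0.237.

Step 5 — scale by n: T² = 5 · 0.237 = 1.1852.

T² ≈ 1.1852


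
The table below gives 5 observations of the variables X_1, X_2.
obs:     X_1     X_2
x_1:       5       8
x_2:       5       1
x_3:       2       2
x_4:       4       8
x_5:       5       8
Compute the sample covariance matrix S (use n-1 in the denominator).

Step 1 — column means:
  mean(X_1) = (5 + 5 + 2 + 4 + 5) / 5 = 21/5 = 4.2
  mean(X_2) = (8 + 1 + 2 + 8 + 8) / 5 = 27/5 = 5.4

Step 2 — sample covariance S[i,j] = (1/(n-1)) · Σ_k (x_{k,i} - mean_i) · (x_{k,j} - mean_j), with n-1 = 4.
  S[X_1,X_1] = ((0.8)·(0.8) + (0.8)·(0.8) + (-2.2)·(-2.2) + (-0.2)·(-0.2) + (0.8)·(0.8)) / 4 = 6.8/4 = 1.7
  S[X_1,X_2] = ((0.8)·(2.6) + (0.8)·(-4.4) + (-2.2)·(-3.4) + (-0.2)·(2.6) + (0.8)·(2.6)) / 4 = 7.6/4 = 1.9
  S[X_2,X_2] = ((2.6)·(2.6) + (-4.4)·(-4.4) + (-3.4)·(-3.4) + (2.6)·(2.6) + (2.6)·(2.6)) / 4 = 51.2/4 = 12.8

S is symmetric (S[j,i] = S[i,j]). Assembling:

S = [[1.7, 1.9],
 [1.9, 12.8]]


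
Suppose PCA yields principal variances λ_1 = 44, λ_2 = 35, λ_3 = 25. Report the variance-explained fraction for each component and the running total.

Step 1 — total variance = trace(Sigma) = Σ λ_i = 44 + 35 + 25 = 104.

Step 2 — fraction explained by component i = λ_i / Σ λ:
  PC1: 44/104 = 0.4231
  PC2: 35/104 = 0.3365
  PC3: 25/104 = 0.2404

Step 3 — cumulative fraction after k components = (λ_1 + ... + λ_k) / Σ λ:
  k = 1: 44/104 = 0.4231
  k = 2: (44 + 35)/104 = 79/104 = 0.7596
  k = 3: (44 + 35 + 25)/104 = 104/104 = 1

Summary (fraction, with percent):

explained: PC1 0.4231 (42.31%), PC2 0.3365 (33.65%), PC3 0.2404 (24.04%);  cumulative: 0.4231, 0.7596, 1


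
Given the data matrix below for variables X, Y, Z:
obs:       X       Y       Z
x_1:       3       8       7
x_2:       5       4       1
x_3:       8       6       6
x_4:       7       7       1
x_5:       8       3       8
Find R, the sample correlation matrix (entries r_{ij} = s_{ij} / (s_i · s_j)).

Step 1 — column means:
  mean(X) = (3 + 5 + 8 + 7 + 8) / 5 = 31/5 = 6.2
  mean(Y) = (8 + 4 + 6 + 7 + 3) / 5 = 28/5 = 5.6
  mean(Z) = (7 + 1 + 6 + 1 + 8) / 5 = 23/5 = 4.6

Step 2 — sample variances and covariances s[i,j] = (1/(n-1)) · Σ_k (x_{k,i} - mean_i) · (x_{k,j} - mean_j), with n-1 = 4:
  s[X,X] = ((-3.2)·(-3.2) + (-1.2)·(-1.2) + (1.8)·(1.8) + (0.8)·(0.8) + (1.8)·(1.8)) / 4 = 18.8/4 = 4.7
  s[X,Y] = ((-3.2)·(2.4) + (-1.2)·(-1.6) + (1.8)·(0.4) + (0.8)·(1.4) + (1.8)·(-2.6)) / 4 = -8.6/4 = -2.15
  s[X,Z] = ((-3.2)·(2.4) + (-1.2)·(-3.6) + (1.8)·(1.4) + (0.8)·(-3.6) + (1.8)·(3.4)) / 4 = 2.4/4 = 0.6
  s[Y,Y] = ((2.4)·(2.4) + (-1.6)·(-1.6) + (0.4)·(0.4) + (1.4)·(1.4) + (-2.6)·(-2.6)) / 4 = 17.2/4 = 4.3
  s[Y,Z] = ((2.4)·(2.4) + (-1.6)·(-3.6) + (0.4)·(1.4) + (1.4)·(-3.6) + (-2.6)·(3.4)) / 4 = -1.8/4 = -0.45
  s[Z,Z] = ((2.4)·(2.4) + (-3.6)·(-3.6) + (1.4)·(1.4) + (-3.6)·(-3.6) + (3.4)·(3.4)) / 4 = 45.2/4 = 11.3
  Sample standard deviations s_i = √(s[i,i]):
  s(X) = √(4.7) = 2.1679
  s(Y) = √(4.3) = 2.0736
  s(Z) = √(11.3) = 3.3615

Step 3 — r_{ij} = s_{ij} / (s_i · s_j):
  r[X,X] = 1 (diagonal).
  r[X,Y] = -2.15 / (2.1679 · 2.0736) = -2.15 / 4.4956 = -0.4783
  r[X,Z] = 0.6 / (2.1679 · 3.3615) = 0.6 / 7.2877 = 0.0823
  r[Y,Y] = 1 (diagonal).
  r[Y,Z] = -0.45 / (2.0736 · 3.3615) = -0.45 / 6.9707 = -0.0646
  r[Z,Z] = 1 (diagonal).

R is symmetric with unit diagonal. Assembling:

R = [[1, -0.4783, 0.0823],
 [-0.4783, 1, -0.0646],
 [0.0823, -0.0646, 1]]


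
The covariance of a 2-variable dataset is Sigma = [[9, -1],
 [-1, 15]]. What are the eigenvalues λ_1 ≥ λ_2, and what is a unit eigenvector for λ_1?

Step 1 — characteristic polynomial of 2×2 Sigma:
  det(Sigma - λI) = λ² - trace · λ + det = 0.
  trace = 9 + 15 = 24, det = 9·15 - (-1)² = 134.
Step 2 — discriminant:
  Δ = trace² - 4·det = 576 - 536 = 40.
Step 3 — eigenvalues:
  λ = (trace ± √Δ)/2 = (24 ± 6.3246)/2,
  λ_1 = 15.1623,  λ_2 = 8.8377.

Step 4 — unit eigenvector for λ_1: solve (Sigma - λ_1 I)v = 0. First row:
  (9 - 15.1623)·v_x + (-1)·v_y = 0, i.e. (-6.1623)·v_x + (-1)·v_y = 0,
  so v ∝ (b, λ_1 - a) = (-1, 6.1623); multiply by -1 so the first entry is positive: u = (1, -6.1623).
  ||u|| = √((1)² + (-6.1623)²) = √(38.9737) ≈ 6.2429,
  v_1 = u/||u|| ≈ (0.1602, -0.9871) (||v_1|| = 1).

λ_1 = 15.1623,  λ_2 = 8.8377;  v_1 ≈ (0.1602, -0.9871)


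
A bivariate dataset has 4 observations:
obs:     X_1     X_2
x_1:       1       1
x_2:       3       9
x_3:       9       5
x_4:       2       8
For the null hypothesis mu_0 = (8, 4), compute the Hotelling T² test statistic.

Step 1 — sample mean vector:
  mean(X_1) = (1 + 3 + 9 + 2) / 4 = 15/4 = 3.75
  mean(X_2) = (1 + 9 + 5 + 8) / 4 = 23/4 = 5.75
  x̄ = (3.75, 5.75),  deviation x̄ - mu_0 = (3.75, 5.75) - (8, 4) = (-4.25, 1.75).

Step 2 — sample covariance matrix, S[i,j] = (1/(n-1)) · Σ_k (x_{k,i} - mean_i) · (x_{k,j} - mean_j), divisor n-1 = 3:
  S[X_1,X_1] = ((-2.75)·(-2.75) + (-0.75)·(-0.75) + (5.25)·(5.25) + (-1.75)·(-1.75)) / 3 = 38.75/3 = 12.9167
  S[X_1,X_2] = ((-2.75)·(-4.75) + (-0.75)·(3.25) + (5.25)·(-0.75) + (-1.75)·(2.25)) / 3 = 2.75/3 = 0.9167
  S[X_2,X_2] = ((-4.75)·(-4.75) + (3.25)·(3.25) + (-0.75)·(-0.75) + (2.25)·(2.25)) / 3 = 38.75/3 = 12.9167
  S = [[12.9167, 0.9167],
 [0.9167, 12.9167]].

Step 3 — invert S. det(S) = 12.9167·12.9167 - (0.9167)² = 166.
  S^{-1} = (1/det) · [[d, -b], [-b, a]] = [[0.0778, -0.0055],
 [-0.0055, 0.0778]].

Step 4 — quadratic form (x̄ - mu_0)^T · S^{-1} · (x̄ - mu_0):
  S^{-1} · (x̄ - mu_0) = (-0.3404, 0.1596),
  (x̄ - mu_0)^T · [...] = (-4.25)·(-0.3404) + (1.75)·(0.1596) = 1.7259.

Step 5 — scale by n: T² = 4 · 1.7259 = 6.9036.

T² ≈ 6.9036
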